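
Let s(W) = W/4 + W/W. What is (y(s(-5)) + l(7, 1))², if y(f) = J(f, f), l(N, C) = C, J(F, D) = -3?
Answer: 4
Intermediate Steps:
s(W) = 1 + W/4 (s(W) = W*(¼) + 1 = W/4 + 1 = 1 + W/4)
y(f) = -3
(y(s(-5)) + l(7, 1))² = (-3 + 1)² = (-2)² = 4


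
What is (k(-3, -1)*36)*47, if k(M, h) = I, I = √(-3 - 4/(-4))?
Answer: 1692*I*√2 ≈ 2392.8*I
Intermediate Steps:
I = I*√2 (I = √(-3 - 4*(-¼)) = √(-3 + 1) = √(-2) = I*√2 ≈ 1.4142*I)
k(M, h) = I*√2
(k(-3, -1)*36)*47 = ((I*√2)*36)*47 = (36*I*√2)*47 = 1692*I*√2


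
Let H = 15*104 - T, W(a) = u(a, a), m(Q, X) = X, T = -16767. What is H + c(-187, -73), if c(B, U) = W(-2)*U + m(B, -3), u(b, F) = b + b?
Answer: 18616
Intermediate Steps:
u(b, F) = 2*b
W(a) = 2*a
H = 18327 (H = 15*104 - 1*(-16767) = 1560 + 16767 = 18327)
c(B, U) = -3 - 4*U (c(B, U) = (2*(-2))*U - 3 = -4*U - 3 = -3 - 4*U)
H + c(-187, -73) = 18327 + (-3 - 4*(-73)) = 18327 + (-3 + 292) = 18327 + 289 = 18616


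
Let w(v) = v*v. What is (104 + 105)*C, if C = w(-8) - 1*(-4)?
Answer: 14212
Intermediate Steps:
w(v) = v**2
C = 68 (C = (-8)**2 - 1*(-4) = 64 + 4 = 68)
(104 + 105)*C = (104 + 105)*68 = 209*68 = 14212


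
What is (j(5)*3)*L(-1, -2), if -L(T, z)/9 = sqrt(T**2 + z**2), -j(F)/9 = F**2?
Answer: 6075*sqrt(5) ≈ 13584.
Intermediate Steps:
j(F) = -9*F**2
L(T, z) = -9*sqrt(T**2 + z**2)
(j(5)*3)*L(-1, -2) = (-9*5**2*3)*(-9*sqrt((-1)**2 + (-2)**2)) = (-9*25*3)*(-9*sqrt(1 + 4)) = (-225*3)*(-9*sqrt(5)) = -(-6075)*sqrt(5) = 6075*sqrt(5)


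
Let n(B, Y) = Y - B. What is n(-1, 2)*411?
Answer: 1233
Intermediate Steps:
n(-1, 2)*411 = (2 - 1*(-1))*411 = (2 + 1)*411 = 3*411 = 1233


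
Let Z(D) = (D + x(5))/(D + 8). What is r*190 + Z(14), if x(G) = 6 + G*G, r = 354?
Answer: 1479765/22 ≈ 67262.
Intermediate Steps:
x(G) = 6 + G**2
Z(D) = (31 + D)/(8 + D) (Z(D) = (D + (6 + 5**2))/(D + 8) = (D + (6 + 25))/(8 + D) = (D + 31)/(8 + D) = (31 + D)/(8 + D))
r*190 + Z(14) = 354*190 + (31 + 14)/(8 + 14) = 67260 + 45/22 = 1479765/22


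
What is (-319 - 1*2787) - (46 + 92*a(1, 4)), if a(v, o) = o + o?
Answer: -3888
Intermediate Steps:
a(v, o) = 2*o
(-319 - 1*2787) - (46 + 92*a(1, 4)) = (-319 - 1*2787) - (46 + 92*(2*4)) = (-319 - 2787) - (46 + 92*8) = -3106 - (46 + 736) = -3106 - 1*782 = -3106 - 782 = -3888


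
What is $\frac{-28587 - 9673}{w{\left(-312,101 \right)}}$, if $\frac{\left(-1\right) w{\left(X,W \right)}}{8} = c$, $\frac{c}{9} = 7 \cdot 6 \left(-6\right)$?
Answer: $- \frac{9565}{4536} \approx -2.1087$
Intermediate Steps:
$c = -2268$ ($c = 9 \cdot 7 \cdot 6 \left(-6\right) = 9 \cdot 42 \left(-6\right) = 9 \left(-252\right) = -2268$)
$w{\left(X,W \right)} = 18144$ ($w{\left(X,W \right)} = \left(-8\right) \left(-2268\right) = 18144$)
$\frac{-28587 - 9673}{w{\left(-312,101 \right)}} = \frac{-28587 - 9673}{18144} = \left(-28587 - 9673\right) \frac{1}{18144} = \left(-38260\right) \frac{1}{18144} = - \frac{9565}{4536}$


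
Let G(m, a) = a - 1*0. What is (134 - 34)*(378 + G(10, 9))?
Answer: 38700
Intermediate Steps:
G(m, a) = a (G(m, a) = a + 0 = a)
(134 - 34)*(378 + G(10, 9)) = (134 - 34)*(378 + 9) = 100*387 = 38700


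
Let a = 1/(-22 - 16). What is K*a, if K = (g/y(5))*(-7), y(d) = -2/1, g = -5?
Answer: 35/76 ≈ 0.46053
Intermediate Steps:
y(d) = -2 (y(d) = -2*1 = -2)
K = -35/2 (K = -5/(-2)*(-7) = -5*(-½)*(-7) = (5/2)*(-7) = -35/2 ≈ -17.500)
a = -1/38 (a = 1/(-38) = -1/38 ≈ -0.026316)
K*a = -35/2*(-1/38) = 35/76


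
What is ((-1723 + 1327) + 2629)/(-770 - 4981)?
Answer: -2233/5751 ≈ -0.38828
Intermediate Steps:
((-1723 + 1327) + 2629)/(-770 - 4981) = (-396 + 2629)/(-5751) = 2233*(-1/5751) = -2233/5751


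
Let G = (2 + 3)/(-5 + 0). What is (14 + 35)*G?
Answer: -49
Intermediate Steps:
G = -1 (G = 5/(-5) = 5*(-1/5) = -1)
(14 + 35)*G = (14 + 35)*(-1) = 49*(-1) = -49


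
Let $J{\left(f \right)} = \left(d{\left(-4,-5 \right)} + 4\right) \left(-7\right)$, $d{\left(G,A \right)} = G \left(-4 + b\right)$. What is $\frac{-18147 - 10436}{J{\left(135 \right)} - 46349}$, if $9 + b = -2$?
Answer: $\frac{28583}{46797} \approx 0.61079$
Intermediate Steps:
$b = -11$ ($b = -9 - 2 = -11$)
$d{\left(G,A \right)} = - 15 G$ ($d{\left(G,A \right)} = G \left(-4 - 11\right) = G \left(-15\right) = - 15 G$)
$J{\left(f \right)} = -448$ ($J{\left(f \right)} = \left(\left(-15\right) \left(-4\right) + 4\right) \left(-7\right) = \left(60 + 4\right) \left(-7\right) = 64 \left(-7\right) = -448$)
$\frac{-18147 - 10436}{J{\left(135 \right)} - 46349} = \frac{-18147 - 10436}{-448 - 46349} = - \frac{28583}{-46797} = \left(-28583\right) \left(- \frac{1}{46797}\right) = \frac{28583}{46797}$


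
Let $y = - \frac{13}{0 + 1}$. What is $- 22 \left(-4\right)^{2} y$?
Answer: $4576$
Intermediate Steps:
$y = -13$ ($y = - \frac{13}{1} = \left(-13\right) 1 = -13$)
$- 22 \left(-4\right)^{2} y = - 22 \left(-4\right)^{2} \left(-13\right) = \left(-22\right) 16 \left(-13\right) = \left(-352\right) \left(-13\right) = 4576$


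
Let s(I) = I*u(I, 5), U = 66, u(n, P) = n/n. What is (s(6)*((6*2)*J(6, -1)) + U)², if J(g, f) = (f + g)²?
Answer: 3481956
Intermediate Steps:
u(n, P) = 1
s(I) = I (s(I) = I*1 = I)
(s(6)*((6*2)*J(6, -1)) + U)² = (6*((6*2)*(-1 + 6)²) + 66)² = (6*(12*5²) + 66)² = (6*(12*25) + 66)² = (6*300 + 66)² = (1800 + 66)² = 1866² = 3481956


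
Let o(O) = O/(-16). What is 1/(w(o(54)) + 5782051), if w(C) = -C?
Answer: 8/46256435 ≈ 1.7295e-7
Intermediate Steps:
o(O) = -O/16 (o(O) = O*(-1/16) = -O/16)
1/(w(o(54)) + 5782051) = 1/(-(-1)*54/16 + 5782051) = 1/(-1*(-27/8) + 5782051) = 1/(27/8 + 5782051) = 1/(46256435/8) = 8/46256435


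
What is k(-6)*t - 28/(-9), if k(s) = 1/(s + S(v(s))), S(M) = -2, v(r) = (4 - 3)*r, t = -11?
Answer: 323/72 ≈ 4.4861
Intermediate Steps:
v(r) = r (v(r) = 1*r = r)
k(s) = 1/(-2 + s) (k(s) = 1/(s - 2) = 1/(-2 + s))
k(-6)*t - 28/(-9) = -11/(-2 - 6) - 28/(-9) = -11/(-8) - 28*(-1/9) = -1/8*(-11) + 28/9 = 11/8 + 28/9 = 323/72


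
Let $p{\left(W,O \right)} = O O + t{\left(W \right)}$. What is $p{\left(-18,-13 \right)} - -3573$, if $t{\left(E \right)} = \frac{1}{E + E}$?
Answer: $\frac{134711}{36} \approx 3742.0$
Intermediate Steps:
$t{\left(E \right)} = \frac{1}{2 E}$
$p{\left(W,O \right)} = O^{2} + \frac{1}{2 W}$ ($p{\left(W,O \right)} = O O + \frac{1}{2 W} = O^{2} + \frac{1}{2 W}$)
$p{\left(-18,-13 \right)} - -3573 = \left(\left(-13\right)^{2} + \frac{1}{2 \left(-18\right)}\right) - -3573 = \left(169 + \frac{1}{2} \left(- \frac{1}{18}\right)\right) + 3573 = \left(169 - \frac{1}{36}\right) + 3573 = \frac{6083}{36} + 3573 = \frac{134711}{36}$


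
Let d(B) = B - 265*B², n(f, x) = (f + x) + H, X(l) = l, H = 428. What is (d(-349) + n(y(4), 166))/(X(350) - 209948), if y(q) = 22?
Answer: 16138499/104799 ≈ 153.99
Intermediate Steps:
n(f, x) = 428 + f + x (n(f, x) = (f + x) + 428 = 428 + f + x)
(d(-349) + n(y(4), 166))/(X(350) - 209948) = (-349*(1 - 265*(-349)) + (428 + 22 + 166))/(350 - 209948) = (-349*(1 + 92485) + 616)/(-209598) = (-349*92486 + 616)*(-1/209598) = (-32277614 + 616)*(-1/209598) = -32276998*(-1/209598) = 16138499/104799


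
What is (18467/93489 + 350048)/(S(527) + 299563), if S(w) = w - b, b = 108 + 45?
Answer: 32725655939/28040810193 ≈ 1.1671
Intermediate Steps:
b = 153
S(w) = -153 + w (S(w) = w - 1*153 = w - 153 = -153 + w)
(18467/93489 + 350048)/(S(527) + 299563) = (18467/93489 + 350048)/((-153 + 527) + 299563) = (18467*(1/93489) + 350048)/(374 + 299563) = (18467/93489 + 350048)/299937 = (32725655939/93489)*(1/299937) = 32725655939/28040810193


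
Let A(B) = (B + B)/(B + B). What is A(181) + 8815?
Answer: 8816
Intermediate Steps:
A(B) = 1 (A(B) = (2*B)/((2*B)) = (2*B)*(1/(2*B)) = 1)
A(181) + 8815 = 1 + 8815 = 8816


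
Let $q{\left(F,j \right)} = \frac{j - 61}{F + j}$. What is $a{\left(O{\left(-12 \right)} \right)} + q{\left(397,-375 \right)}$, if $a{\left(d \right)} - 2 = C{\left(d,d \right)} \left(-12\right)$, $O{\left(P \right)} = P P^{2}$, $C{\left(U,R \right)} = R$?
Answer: $\frac{227900}{11} \approx 20718.0$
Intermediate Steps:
$O{\left(P \right)} = P^{3}$
$q{\left(F,j \right)} = \frac{-61 + j}{F + j}$
$a{\left(d \right)} = 2 - 12 d$ ($a{\left(d \right)} = 2 + d \left(-12\right) = 2 - 12 d$)
$a{\left(O{\left(-12 \right)} \right)} + q{\left(397,-375 \right)} = \left(2 - 12 \left(-12\right)^{3}\right) + \frac{-61 - 375}{397 - 375} = \left(2 - -20736\right) + \frac{1}{22} \left(-436\right) = \left(2 + 20736\right) + \frac{1}{22} \left(-436\right) = 20738 - \frac{218}{11} = \frac{227900}{11}$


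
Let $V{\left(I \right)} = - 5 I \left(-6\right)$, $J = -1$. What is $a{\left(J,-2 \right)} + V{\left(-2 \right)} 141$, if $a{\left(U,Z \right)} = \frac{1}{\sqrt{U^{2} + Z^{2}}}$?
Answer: $-8460 + \frac{\sqrt{5}}{5} \approx -8459.5$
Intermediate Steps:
$V{\left(I \right)} = 30 I$
$a{\left(U,Z \right)} = \frac{1}{\sqrt{U^{2} + Z^{2}}}$
$a{\left(J,-2 \right)} + V{\left(-2 \right)} 141 = \frac{1}{\sqrt{\left(-1\right)^{2} + \left(-2\right)^{2}}} + 30 \left(-2\right) 141 = \frac{1}{\sqrt{1 + 4}} - 8460 = \frac{1}{\sqrt{5}} - 8460 = \frac{\sqrt{5}}{5} - 8460 = -8460 + \frac{\sqrt{5}}{5}$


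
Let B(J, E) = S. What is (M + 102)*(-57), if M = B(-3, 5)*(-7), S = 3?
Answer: -4617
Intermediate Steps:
B(J, E) = 3
M = -21 (M = 3*(-7) = -21)
(M + 102)*(-57) = (-21 + 102)*(-57) = 81*(-57) = -4617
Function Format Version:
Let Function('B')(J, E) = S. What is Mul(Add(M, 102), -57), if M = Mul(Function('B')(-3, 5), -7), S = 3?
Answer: -4617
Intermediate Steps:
Function('B')(J, E) = 3
M = -21 (M = Mul(3, -7) = -21)
Mul(Add(M, 102), -57) = Mul(Add(-21, 102), -57) = Mul(81, -57) = -4617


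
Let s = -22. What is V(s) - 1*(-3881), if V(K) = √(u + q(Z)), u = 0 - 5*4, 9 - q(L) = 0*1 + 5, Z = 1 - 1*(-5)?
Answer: 3881 + 4*I ≈ 3881.0 + 4.0*I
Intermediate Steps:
Z = 6 (Z = 1 + 5 = 6)
q(L) = 4 (q(L) = 9 - (0*1 + 5) = 9 - (0 + 5) = 9 - 1*5 = 9 - 5 = 4)
u = -20 (u = 0 - 20 = -20)
V(K) = 4*I (V(K) = √(-20 + 4) = √(-16) = 4*I)
V(s) - 1*(-3881) = 4*I - 1*(-3881) = 4*I + 3881 = 3881 + 4*I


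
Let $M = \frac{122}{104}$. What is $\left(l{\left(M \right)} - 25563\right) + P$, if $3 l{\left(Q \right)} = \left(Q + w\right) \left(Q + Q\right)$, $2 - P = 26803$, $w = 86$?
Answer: $- \frac{70703957}{1352} \approx -52296.0$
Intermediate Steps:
$P = -26801$ ($P = 2 - 26803 = -26801$)
$M = \frac{61}{52}$ ($M = 122 \cdot \frac{1}{104} = \frac{61}{52} \approx 1.1731$)
$l{\left(Q \right)} = \frac{2 Q \left(86 + Q\right)}{3}$ ($l{\left(Q \right)} = \frac{\left(Q + 86\right) \left(Q + Q\right)}{3} = \frac{\left(86 + Q\right) 2 Q}{3} = \frac{2 Q \left(86 + Q\right)}{3}$)
$\left(l{\left(M \right)} - 25563\right) + P = \left(\frac{2}{3} \cdot \frac{61}{52} \left(86 + \frac{61}{52}\right) - 25563\right) - 26801 = \left(\frac{2}{3} \cdot \frac{61}{52} \cdot \frac{4533}{52} - 25563\right) - 26801 = \left(\frac{92171}{1352} - 25563\right) - 26801 = - \frac{34469005}{1352} - 26801 = - \frac{70703957}{1352}$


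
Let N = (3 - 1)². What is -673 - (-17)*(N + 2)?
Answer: -571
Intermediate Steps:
N = 4 (N = 2² = 4)
-673 - (-17)*(N + 2) = -673 - (-17)*(4 + 2) = -673 - (-17)*6 = -673 - 1*(-102) = -673 + 102 = -571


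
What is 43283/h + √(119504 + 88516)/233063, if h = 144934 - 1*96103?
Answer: 43283/48831 + 2*√52005/233063 ≈ 0.88834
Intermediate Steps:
h = 48831 (h = 144934 - 96103 = 48831)
43283/h + √(119504 + 88516)/233063 = 43283/48831 + √(119504 + 88516)/233063 = 43283*(1/48831) + √208020*(1/233063) = 43283/48831 + (2*√52005)*(1/233063) = 43283/48831 + 2*√52005/233063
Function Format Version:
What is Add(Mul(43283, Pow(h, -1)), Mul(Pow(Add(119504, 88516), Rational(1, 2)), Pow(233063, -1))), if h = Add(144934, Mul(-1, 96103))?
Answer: Add(Rational(43283, 48831), Mul(Rational(2, 233063), Pow(52005, Rational(1, 2)))) ≈ 0.88834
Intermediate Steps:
h = 48831 (h = Add(144934, -96103) = 48831)
Add(Mul(43283, Pow(h, -1)), Mul(Pow(Add(119504, 88516), Rational(1, 2)), Pow(233063, -1))) = Add(Mul(43283, Pow(48831, -1)), Mul(Pow(Add(119504, 88516), Rational(1, 2)), Pow(233063, -1))) = Add(Mul(43283, Rational(1, 48831)), Mul(Pow(208020, Rational(1, 2)), Rational(1, 233063))) = Add(Rational(43283, 48831), Mul(Mul(2, Pow(52005, Rational(1, 2))), Rational(1, 233063))) = Add(Rational(43283, 48831), Mul(Rational(2, 233063), Pow(52005, Rational(1, 2))))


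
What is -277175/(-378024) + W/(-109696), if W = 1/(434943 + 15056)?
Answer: 1710276819329147/2332554106134912 ≈ 0.73322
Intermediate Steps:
W = 1/449999 ≈ 2.2222e-6
-277175/(-378024) + W/(-109696) = -277175/(-378024) + (1/449999)/(-109696) = -277175*(-1/378024) + (1/449999)*(-1/109696) = 277175/378024 - 1/49363090304 = 1710276819329147/2332554106134912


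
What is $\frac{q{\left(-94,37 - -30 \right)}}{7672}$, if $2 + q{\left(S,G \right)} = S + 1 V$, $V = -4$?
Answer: $- \frac{25}{1918} \approx -0.013034$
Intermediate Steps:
$q{\left(S,G \right)} = -6 + S$ ($q{\left(S,G \right)} = -2 + \left(S + 1 \left(-4\right)\right) = -2 + \left(S - 4\right) = -2 + \left(-4 + S\right) = -6 + S$)
$\frac{q{\left(-94,37 - -30 \right)}}{7672} = \frac{-6 - 94}{7672} = \left(-100\right) \frac{1}{7672} = - \frac{25}{1918}$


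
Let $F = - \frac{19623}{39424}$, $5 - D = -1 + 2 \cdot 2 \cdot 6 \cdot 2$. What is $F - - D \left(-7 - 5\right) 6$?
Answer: $\frac{119198553}{39424} \approx 3023.5$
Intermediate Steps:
$D = -42$ ($D = 5 - \left(-1 + 2 \cdot 2 \cdot 6 \cdot 2\right) = 5 - \left(-1 + 2 \cdot 12 \cdot 2\right) = 5 - \left(-1 + 2 \cdot 24\right) = 5 - \left(-1 + 48\right) = 5 - 47 = -42$)
$F = - \frac{19623}{39424}$ ($F = \left(-19623\right) \frac{1}{39424} = - \frac{19623}{39424} \approx -0.49774$)
$F - - D \left(-7 - 5\right) 6 = - \frac{19623}{39424} - \left(-1\right) \left(-42\right) \left(-7 - 5\right) 6 = - \frac{19623}{39424} - 42 \left(-12\right) 6 = - \frac{19623}{39424} - \left(-504\right) 6 = - \frac{19623}{39424} - -3024 = - \frac{19623}{39424} + 3024 = \frac{119198553}{39424}$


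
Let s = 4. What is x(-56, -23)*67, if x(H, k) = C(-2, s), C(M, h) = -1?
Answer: -67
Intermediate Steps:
x(H, k) = -1
x(-56, -23)*67 = -1*67 = -67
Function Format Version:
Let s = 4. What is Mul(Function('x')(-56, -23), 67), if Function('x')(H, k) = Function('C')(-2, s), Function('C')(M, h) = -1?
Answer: -67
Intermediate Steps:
Function('x')(H, k) = -1
Mul(Function('x')(-56, -23), 67) = Mul(-1, 67) = -67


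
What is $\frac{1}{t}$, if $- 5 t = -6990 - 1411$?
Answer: $\frac{5}{8401} \approx 0.00059517$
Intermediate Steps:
$t = \frac{8401}{5}$ ($t = - \frac{-6990 - 1411}{5} = \left(- \frac{1}{5}\right) \left(-8401\right) = \frac{8401}{5} \approx 1680.2$)
$\frac{1}{t} = \frac{1}{\frac{8401}{5}} = \frac{5}{8401}$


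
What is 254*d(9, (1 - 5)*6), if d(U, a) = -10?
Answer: -2540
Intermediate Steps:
254*d(9, (1 - 5)*6) = 254*(-10) = -2540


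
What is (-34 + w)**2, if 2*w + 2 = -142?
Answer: 11236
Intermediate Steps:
w = -72 (w = -1 + (1/2)*(-142) = -1 - 71 = -72)
(-34 + w)**2 = (-34 - 72)**2 = (-106)**2 = 11236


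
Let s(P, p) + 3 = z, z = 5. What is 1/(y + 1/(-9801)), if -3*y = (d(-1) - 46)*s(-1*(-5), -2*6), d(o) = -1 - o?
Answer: 9801/300563 ≈ 0.032609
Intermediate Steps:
s(P, p) = 2 (s(P, p) = -3 + 5 = 2)
y = 92/3 (y = -((-1 - 1*(-1)) - 46)*2/3 = -((-1 + 1) - 46)*2/3 = -(0 - 46)*2/3 = -(-46)*2/3 = -⅓*(-92) = 92/3 ≈ 30.667)
1/(y + 1/(-9801)) = 1/(92/3 + 1/(-9801)) = 1/(92/3 - 1/9801) = 1/(300563/9801) = 9801/300563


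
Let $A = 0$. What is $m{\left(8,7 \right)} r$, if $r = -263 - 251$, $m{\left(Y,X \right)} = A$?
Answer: $0$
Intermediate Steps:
$m{\left(Y,X \right)} = 0$
$r = -514$ ($r = -263 - 251 = -514$)
$m{\left(8,7 \right)} r = 0 \left(-514\right) = 0$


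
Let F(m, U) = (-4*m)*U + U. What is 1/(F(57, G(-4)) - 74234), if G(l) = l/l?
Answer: -1/74461 ≈ -1.3430e-5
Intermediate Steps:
G(l) = 1
F(m, U) = U - 4*U*m (F(m, U) = -4*U*m + U = U - 4*U*m)
1/(F(57, G(-4)) - 74234) = 1/(1*(1 - 4*57) - 74234) = 1/(1*(1 - 228) - 74234) = 1/(1*(-227) - 74234) = 1/(-227 - 74234) = 1/(-74461) = -1/74461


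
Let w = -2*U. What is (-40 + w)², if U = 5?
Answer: 2500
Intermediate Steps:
w = -10 (w = -2*5 = -10)
(-40 + w)² = (-40 - 10)² = (-50)² = 2500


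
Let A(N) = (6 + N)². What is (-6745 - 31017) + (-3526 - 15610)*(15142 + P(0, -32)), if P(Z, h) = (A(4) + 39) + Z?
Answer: -292454978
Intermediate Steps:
P(Z, h) = 139 + Z (P(Z, h) = ((6 + 4)² + 39) + Z = (10² + 39) + Z = (100 + 39) + Z = 139 + Z)
(-6745 - 31017) + (-3526 - 15610)*(15142 + P(0, -32)) = (-6745 - 31017) + (-3526 - 15610)*(15142 + (139 + 0)) = -37762 - 19136*(15142 + 139) = -37762 - 19136*15281 = -37762 - 292417216 = -292454978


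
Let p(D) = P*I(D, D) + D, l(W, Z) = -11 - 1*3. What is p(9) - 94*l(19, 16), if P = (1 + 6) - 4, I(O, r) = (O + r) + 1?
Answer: 1382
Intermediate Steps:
I(O, r) = 1 + O + r
P = 3 (P = 7 - 4 = 3)
l(W, Z) = -14 (l(W, Z) = -11 - 3 = -14)
p(D) = 3 + 7*D (p(D) = 3*(1 + D + D) + D = 3*(1 + 2*D) + D = (3 + 6*D) + D = 3 + 7*D)
p(9) - 94*l(19, 16) = (3 + 7*9) - 94*(-14) = (3 + 63) + 1316 = 66 + 1316 = 1382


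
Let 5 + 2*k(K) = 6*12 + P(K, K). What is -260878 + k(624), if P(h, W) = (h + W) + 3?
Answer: -260219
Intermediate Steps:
P(h, W) = 3 + W + h (P(h, W) = (W + h) + 3 = 3 + W + h)
k(K) = 35 + K (k(K) = -5/2 + (6*12 + (3 + K + K))/2 = -5/2 + (72 + (3 + 2*K))/2 = -5/2 + (75 + 2*K)/2 = -5/2 + (75/2 + K) = 35 + K)
-260878 + k(624) = -260878 + (35 + 624) = -260878 + 659 = -260219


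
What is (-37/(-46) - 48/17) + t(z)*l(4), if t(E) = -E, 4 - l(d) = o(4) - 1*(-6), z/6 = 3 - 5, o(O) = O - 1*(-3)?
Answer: -86035/782 ≈ -110.02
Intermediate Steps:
o(O) = 3 + O (o(O) = O + 3 = 3 + O)
z = -12 (z = 6*(3 - 5) = 6*(-2) = -12)
l(d) = -9 (l(d) = 4 - ((3 + 4) - 1*(-6)) = 4 - (7 + 6) = 4 - 1*13 = 4 - 13 = -9)
(-37/(-46) - 48/17) + t(z)*l(4) = (-37/(-46) - 48/17) - 1*(-12)*(-9) = (-37*(-1/46) - 48*1/17) + 12*(-9) = (37/46 - 48/17) - 108 = -1579/782 - 108 = -86035/782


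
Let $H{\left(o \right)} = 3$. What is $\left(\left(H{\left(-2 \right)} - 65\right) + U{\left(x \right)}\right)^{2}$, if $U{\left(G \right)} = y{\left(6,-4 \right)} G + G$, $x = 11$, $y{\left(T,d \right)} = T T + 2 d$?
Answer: $66049$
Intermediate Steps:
$y{\left(T,d \right)} = T^{2} + 2 d$
$U{\left(G \right)} = 29 G$ ($U{\left(G \right)} = \left(6^{2} + 2 \left(-4\right)\right) G + G = \left(36 - 8\right) G + G = 28 G + G = 29 G$)
$\left(\left(H{\left(-2 \right)} - 65\right) + U{\left(x \right)}\right)^{2} = \left(\left(3 - 65\right) + 29 \cdot 11\right)^{2} = \left(-62 + 319\right)^{2} = 257^{2} = 66049$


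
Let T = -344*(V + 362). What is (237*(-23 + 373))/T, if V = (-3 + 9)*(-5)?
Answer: -41475/57104 ≈ -0.72631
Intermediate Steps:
V = -30 (V = 6*(-5) = -30)
T = -114208 (T = -344*(-30 + 362) = -344*332 = -114208)
(237*(-23 + 373))/T = (237*(-23 + 373))/(-114208) = (237*350)*(-1/114208) = 82950*(-1/114208) = -41475/57104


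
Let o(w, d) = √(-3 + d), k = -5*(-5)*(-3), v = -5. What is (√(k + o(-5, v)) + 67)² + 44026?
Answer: 44026 + (67 + √(-75 + 2*I*√2))² ≈ 48462.0 + 1163.5*I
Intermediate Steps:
k = -75 (k = 25*(-3) = -75)
(√(k + o(-5, v)) + 67)² + 44026 = (√(-75 + √(-3 - 5)) + 67)² + 44026 = (√(-75 + √(-8)) + 67)² + 44026 = (√(-75 + 2*I*√2) + 67)² + 44026 = (67 + √(-75 + 2*I*√2))² + 44026 = 44026 + (67 + √(-75 + 2*I*√2))²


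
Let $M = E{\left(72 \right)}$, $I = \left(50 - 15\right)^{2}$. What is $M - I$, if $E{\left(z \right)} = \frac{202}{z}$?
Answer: $- \frac{43999}{36} \approx -1222.2$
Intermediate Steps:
$I = 1225$ ($I = 35^{2} = 1225$)
$M = \frac{101}{36}$ ($M = \frac{202}{72} = 202 \cdot \frac{1}{72} = \frac{101}{36} \approx 2.8056$)
$M - I = \frac{101}{36} - 1225 = - \frac{43999}{36}$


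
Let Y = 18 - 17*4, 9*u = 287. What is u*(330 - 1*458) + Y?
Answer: -37186/9 ≈ -4131.8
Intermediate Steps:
u = 287/9 (u = (⅑)*287 = 287/9 ≈ 31.889)
Y = -50 (Y = 18 - 68 = -50)
u*(330 - 1*458) + Y = 287*(330 - 1*458)/9 - 50 = 287*(330 - 458)/9 - 50 = (287/9)*(-128) - 50 = -36736/9 - 50 = -37186/9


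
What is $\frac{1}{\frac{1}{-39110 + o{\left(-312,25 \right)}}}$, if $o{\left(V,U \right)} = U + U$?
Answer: $-39060$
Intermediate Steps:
$o{\left(V,U \right)} = 2 U$
$\frac{1}{\frac{1}{-39110 + o{\left(-312,25 \right)}}} = \frac{1}{\frac{1}{-39110 + 2 \cdot 25}} = \frac{1}{\frac{1}{-39110 + 50}} = \frac{1}{\frac{1}{-39060}} = \frac{1}{- \frac{1}{39060}} = -39060$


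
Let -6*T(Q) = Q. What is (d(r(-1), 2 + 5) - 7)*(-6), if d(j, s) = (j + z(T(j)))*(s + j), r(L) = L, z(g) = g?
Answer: 72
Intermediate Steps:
T(Q) = -Q/6
d(j, s) = 5*j*(j + s)/6 (d(j, s) = (j - j/6)*(s + j) = (5*j/6)*(j + s) = 5*j*(j + s)/6)
(d(r(-1), 2 + 5) - 7)*(-6) = ((⅚)*(-1)*(-1 + (2 + 5)) - 7)*(-6) = ((⅚)*(-1)*(-1 + 7) - 7)*(-6) = ((⅚)*(-1)*6 - 7)*(-6) = (-5 - 7)*(-6) = -12*(-6) = 72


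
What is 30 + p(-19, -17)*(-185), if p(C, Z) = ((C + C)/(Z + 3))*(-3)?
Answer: 10755/7 ≈ 1536.4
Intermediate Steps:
p(C, Z) = -6*C/(3 + Z) (p(C, Z) = ((2*C)/(3 + Z))*(-3) = (2*C/(3 + Z))*(-3) = -6*C/(3 + Z))
30 + p(-19, -17)*(-185) = 30 - 6*(-19)/(3 - 17)*(-185) = 30 - 6*(-19)/(-14)*(-185) = 30 - 6*(-19)*(-1/14)*(-185) = 30 - 57/7*(-185) = 30 + 10545/7 = 10755/7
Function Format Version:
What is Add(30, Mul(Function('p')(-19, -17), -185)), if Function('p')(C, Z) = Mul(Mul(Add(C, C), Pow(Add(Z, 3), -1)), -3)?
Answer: Rational(10755, 7) ≈ 1536.4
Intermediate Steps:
Function('p')(C, Z) = Mul(-6, C, Pow(Add(3, Z), -1)) (Function('p')(C, Z) = Mul(Mul(Mul(2, C), Pow(Add(3, Z), -1)), -3) = Mul(Mul(2, C, Pow(Add(3, Z), -1)), -3) = Mul(-6, C, Pow(Add(3, Z), -1)))
Add(30, Mul(Function('p')(-19, -17), -185)) = Add(30, Mul(Mul(-6, -19, Pow(Add(3, -17), -1)), -185)) = Add(30, Mul(Mul(-6, -19, Pow(-14, -1)), -185)) = Add(30, Mul(Mul(-6, -19, Rational(-1, 14)), -185)) = Add(30, Mul(Rational(-57, 7), -185)) = Add(30, Rational(10545, 7)) = Rational(10755, 7)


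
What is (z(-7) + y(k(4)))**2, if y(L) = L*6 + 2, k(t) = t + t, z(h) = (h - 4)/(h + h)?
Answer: 505521/196 ≈ 2579.2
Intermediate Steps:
z(h) = (-4 + h)/(2*h) (z(h) = (-4 + h)/((2*h)) = (-4 + h)*(1/(2*h)) = (-4 + h)/(2*h))
k(t) = 2*t
y(L) = 2 + 6*L (y(L) = 6*L + 2 = 2 + 6*L)
(z(-7) + y(k(4)))**2 = ((1/2)*(-4 - 7)/(-7) + (2 + 6*(2*4)))**2 = ((1/2)*(-1/7)*(-11) + (2 + 6*8))**2 = (11/14 + (2 + 48))**2 = (11/14 + 50)**2 = (711/14)**2 = 505521/196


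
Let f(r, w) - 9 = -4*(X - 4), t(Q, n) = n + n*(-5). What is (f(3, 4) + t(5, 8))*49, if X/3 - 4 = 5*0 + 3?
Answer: -4459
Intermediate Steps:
X = 21 (X = 12 + 3*(5*0 + 3) = 12 + 3*(0 + 3) = 12 + 3*3 = 12 + 9 = 21)
t(Q, n) = -4*n (t(Q, n) = n - 5*n = -4*n)
f(r, w) = -59 (f(r, w) = 9 - 4*(21 - 4) = 9 - 4*17 = 9 - 68 = -59)
(f(3, 4) + t(5, 8))*49 = (-59 - 4*8)*49 = (-59 - 32)*49 = -91*49 = -4459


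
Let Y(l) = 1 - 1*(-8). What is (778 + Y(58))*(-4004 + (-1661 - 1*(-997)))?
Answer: -3673716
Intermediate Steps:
Y(l) = 9 (Y(l) = 1 + 8 = 9)
(778 + Y(58))*(-4004 + (-1661 - 1*(-997))) = (778 + 9)*(-4004 + (-1661 - 1*(-997))) = 787*(-4004 + (-1661 + 997)) = 787*(-4004 - 664) = 787*(-4668) = -3673716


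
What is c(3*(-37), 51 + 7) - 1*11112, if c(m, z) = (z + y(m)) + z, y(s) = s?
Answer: -11107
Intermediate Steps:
c(m, z) = m + 2*z (c(m, z) = (z + m) + z = (m + z) + z = m + 2*z)
c(3*(-37), 51 + 7) - 1*11112 = (3*(-37) + 2*(51 + 7)) - 1*11112 = (-111 + 2*58) - 11112 = (-111 + 116) - 11112 = 5 - 11112 = -11107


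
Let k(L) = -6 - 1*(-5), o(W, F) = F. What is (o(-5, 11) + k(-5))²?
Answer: 100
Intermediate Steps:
k(L) = -1 (k(L) = -6 + 5 = -1)
(o(-5, 11) + k(-5))² = (11 - 1)² = 10² = 100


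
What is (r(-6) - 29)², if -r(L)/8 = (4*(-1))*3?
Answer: 4489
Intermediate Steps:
r(L) = 96 (r(L) = -8*4*(-1)*3 = -(-32)*3 = -8*(-12) = 96)
(r(-6) - 29)² = (96 - 29)² = 67² = 4489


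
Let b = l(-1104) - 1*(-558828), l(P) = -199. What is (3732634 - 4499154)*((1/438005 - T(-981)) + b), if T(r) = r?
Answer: -37576646683130504/87601 ≈ -4.2895e+11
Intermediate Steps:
b = 558629 (b = -199 - 1*(-558828) = -199 + 558828 = 558629)
(3732634 - 4499154)*((1/438005 - T(-981)) + b) = (3732634 - 4499154)*((1/438005 - 1*(-981)) + 558629) = -766520*((1/438005 + 981) + 558629) = -766520*(429682906/438005 + 558629) = -766520*245111978051/438005 = -37576646683130504/87601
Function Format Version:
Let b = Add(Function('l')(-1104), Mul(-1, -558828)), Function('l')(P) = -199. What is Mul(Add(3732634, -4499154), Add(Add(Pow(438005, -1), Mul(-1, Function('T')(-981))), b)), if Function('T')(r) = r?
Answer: Rational(-37576646683130504, 87601) ≈ -4.2895e+11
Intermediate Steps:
b = 558629 (b = Add(-199, Mul(-1, -558828)) = Add(-199, 558828) = 558629)
Mul(Add(3732634, -4499154), Add(Add(Pow(438005, -1), Mul(-1, Function('T')(-981))), b)) = Mul(Add(3732634, -4499154), Add(Add(Pow(438005, -1), Mul(-1, -981)), 558629)) = Mul(-766520, Add(Add(Rational(1, 438005), 981), 558629)) = Mul(-766520, Add(Rational(429682906, 438005), 558629)) = Mul(-766520, Rational(245111978051, 438005)) = Rational(-37576646683130504, 87601)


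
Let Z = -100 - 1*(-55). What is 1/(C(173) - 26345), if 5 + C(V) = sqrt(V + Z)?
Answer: -13175/347161186 - 2*sqrt(2)/173580593 ≈ -3.7967e-5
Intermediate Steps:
Z = -45 (Z = -100 + 55 = -45)
C(V) = -5 + sqrt(-45 + V) (C(V) = -5 + sqrt(V - 45) = -5 + sqrt(-45 + V))
1/(C(173) - 26345) = 1/((-5 + sqrt(-45 + 173)) - 26345) = 1/((-5 + sqrt(128)) - 26345) = 1/((-5 + 8*sqrt(2)) - 26345) = 1/(-26350 + 8*sqrt(2))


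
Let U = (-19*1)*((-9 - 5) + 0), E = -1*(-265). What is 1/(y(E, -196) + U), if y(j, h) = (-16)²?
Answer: 1/522 ≈ 0.0019157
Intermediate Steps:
E = 265
U = 266 (U = -19*(-14 + 0) = -19*(-14) = 266)
y(j, h) = 256
1/(y(E, -196) + U) = 1/(256 + 266) = 1/522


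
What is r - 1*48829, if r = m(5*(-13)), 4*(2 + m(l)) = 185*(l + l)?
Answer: -109687/2 ≈ -54844.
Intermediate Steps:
m(l) = -2 + 185*l/2 (m(l) = -2 + (185*(l + l))/4 = -2 + (185*(2*l))/4 = -2 + (370*l)/4 = -2 + 185*l/2)
r = -12029/2 (r = -2 + 185*(5*(-13))/2 = -2 + (185/2)*(-65) = -2 - 12025/2 = -12029/2 ≈ -6014.5)
r - 1*48829 = -12029/2 - 1*48829 = -12029/2 - 48829 = -109687/2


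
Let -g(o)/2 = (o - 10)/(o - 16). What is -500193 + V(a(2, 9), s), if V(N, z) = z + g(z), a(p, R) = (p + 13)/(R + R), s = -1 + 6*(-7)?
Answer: -29514030/59 ≈ -5.0024e+5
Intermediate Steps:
g(o) = -2*(-10 + o)/(-16 + o) (g(o) = -2*(o - 10)/(o - 16) = -2*(-10 + o)/(-16 + o))
s = -43 (s = -1 - 42 = -43)
a(p, R) = (13 + p)/(2*R) (a(p, R) = (13 + p)/((2*R)) = (13 + p)*(1/(2*R)) = (13 + p)/(2*R))
V(N, z) = z + 2*(10 - z)/(-16 + z)
-500193 + V(a(2, 9), s) = -500193 + (20 + (-43)**2 - 18*(-43))/(-16 - 43) = -500193 + (20 + 1849 + 774)/(-59) = -500193 - 1/59*2643 = -500193 - 2643/59 = -29514030/59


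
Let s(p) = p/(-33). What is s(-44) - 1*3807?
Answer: -11417/3 ≈ -3805.7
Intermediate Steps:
s(p) = -p/33 (s(p) = p*(-1/33) = -p/33)
s(-44) - 1*3807 = -1/33*(-44) - 1*3807 = 4/3 - 3807 = -11417/3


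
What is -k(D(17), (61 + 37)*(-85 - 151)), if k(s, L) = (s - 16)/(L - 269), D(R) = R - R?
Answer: -16/23397 ≈ -0.00068385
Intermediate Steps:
D(R) = 0
k(s, L) = (-16 + s)/(-269 + L)
-k(D(17), (61 + 37)*(-85 - 151)) = -(-16 + 0)/(-269 + (61 + 37)*(-85 - 151)) = -(-16)/(-269 + 98*(-236)) = -(-16)/(-269 - 23128) = -(-16)/(-23397) = -(-1)*(-16)/23397 = -1*16/23397 = -16/23397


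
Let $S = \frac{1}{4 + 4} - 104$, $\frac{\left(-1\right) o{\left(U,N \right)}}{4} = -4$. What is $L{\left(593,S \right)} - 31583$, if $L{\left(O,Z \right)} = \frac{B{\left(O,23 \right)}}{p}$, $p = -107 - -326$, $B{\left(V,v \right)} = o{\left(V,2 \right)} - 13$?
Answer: $- \frac{2305558}{73} \approx -31583.0$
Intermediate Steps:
$o{\left(U,N \right)} = 16$ ($o{\left(U,N \right)} = \left(-4\right) \left(-4\right) = 16$)
$S = - \frac{831}{8}$ ($S = \frac{1}{8} - 104 = - \frac{831}{8} \approx -103.88$)
$B{\left(V,v \right)} = 3$ ($B{\left(V,v \right)} = 16 - 13 = 3$)
$p = 219$ ($p = -107 + 326 = 219$)
$L{\left(O,Z \right)} = \frac{1}{73}$ ($L{\left(O,Z \right)} = \frac{3}{219} = 3 \cdot \frac{1}{219} = \frac{1}{73}$)
$L{\left(593,S \right)} - 31583 = \frac{1}{73} - 31583 = - \frac{2305558}{73}$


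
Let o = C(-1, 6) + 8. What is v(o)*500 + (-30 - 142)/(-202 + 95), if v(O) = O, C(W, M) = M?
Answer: 749172/107 ≈ 7001.6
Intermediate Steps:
o = 14 (o = 6 + 8 = 14)
v(o)*500 + (-30 - 142)/(-202 + 95) = 14*500 + (-30 - 142)/(-202 + 95) = 7000 - 172/(-107) = 7000 - 172*(-1/107) = 7000 + 172/107 = 749172/107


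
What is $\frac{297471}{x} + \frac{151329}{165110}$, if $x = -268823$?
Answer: $- \frac{8434721043}{44385365530} \approx -0.19003$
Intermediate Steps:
$\frac{297471}{x} + \frac{151329}{165110} = \frac{297471}{-268823} + \frac{151329}{165110} = 297471 \left(- \frac{1}{268823}\right) + 151329 \cdot \frac{1}{165110} = - \frac{297471}{268823} + \frac{151329}{165110} = - \frac{8434721043}{44385365530}$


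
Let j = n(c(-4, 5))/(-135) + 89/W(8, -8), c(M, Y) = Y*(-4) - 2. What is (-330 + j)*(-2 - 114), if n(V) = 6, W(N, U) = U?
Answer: 3561809/90 ≈ 39576.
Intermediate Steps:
c(M, Y) = -2 - 4*Y (c(M, Y) = -4*Y - 2 = -2 - 4*Y)
j = -4021/360 (j = 6/(-135) + 89/(-8) = 6*(-1/135) + 89*(-⅛) = -2/45 - 89/8 = -4021/360 ≈ -11.169)
(-330 + j)*(-2 - 114) = (-330 - 4021/360)*(-2 - 114) = -122821/360*(-116) = 3561809/90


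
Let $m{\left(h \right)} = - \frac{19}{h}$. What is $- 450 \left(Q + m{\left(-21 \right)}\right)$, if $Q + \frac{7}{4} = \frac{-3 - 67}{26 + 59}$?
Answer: $\frac{178725}{238} \approx 750.95$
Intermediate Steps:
$Q = - \frac{175}{68}$ ($Q = - \frac{7}{4} + \frac{-3 - 67}{26 + 59} = - \frac{7}{4} - \frac{70}{85} = - \frac{7}{4} - \frac{14}{17} = - \frac{175}{68} \approx -2.5735$)
$- 450 \left(Q + m{\left(-21 \right)}\right) = - 450 \left(- \frac{175}{68} - \frac{19}{-21}\right) = - 450 \left(- \frac{175}{68} - - \frac{19}{21}\right) = - 450 \left(- \frac{175}{68} + \frac{19}{21}\right) = \left(-450\right) \left(- \frac{2383}{1428}\right) = \frac{178725}{238}$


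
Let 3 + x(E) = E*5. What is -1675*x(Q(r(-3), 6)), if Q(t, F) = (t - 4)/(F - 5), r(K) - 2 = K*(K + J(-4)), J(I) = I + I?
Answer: -254600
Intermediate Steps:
J(I) = 2*I
r(K) = 2 + K*(-8 + K) (r(K) = 2 + K*(K + 2*(-4)) = 2 + K*(K - 8) = 2 + K*(-8 + K))
Q(t, F) = (-4 + t)/(-5 + F)
x(E) = -3 + 5*E (x(E) = -3 + E*5 = -3 + 5*E)
-1675*x(Q(r(-3), 6)) = -1675*(-3 + 5*((-4 + (2 + (-3)**2 - 8*(-3)))/(-5 + 6))) = -1675*(-3 + 5*((-4 + (2 + 9 + 24))/1)) = -1675*(-3 + 5*(1*(-4 + 35))) = -1675*(-3 + 5*(1*31)) = -1675*(-3 + 5*31) = -1675*(-3 + 155) = -1675*152 = -254600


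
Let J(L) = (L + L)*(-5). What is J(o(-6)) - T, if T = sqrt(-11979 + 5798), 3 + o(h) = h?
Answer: 90 - I*sqrt(6181) ≈ 90.0 - 78.619*I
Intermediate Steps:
o(h) = -3 + h
T = I*sqrt(6181) (T = sqrt(-6181) = I*sqrt(6181) ≈ 78.619*I)
J(L) = -10*L (J(L) = (2*L)*(-5) = -10*L)
J(o(-6)) - T = -10*(-3 - 6) - I*sqrt(6181) = -10*(-9) - I*sqrt(6181) = 90 - I*sqrt(6181)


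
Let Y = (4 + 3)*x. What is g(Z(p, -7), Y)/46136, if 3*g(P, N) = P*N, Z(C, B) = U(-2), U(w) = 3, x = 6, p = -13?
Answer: 21/23068 ≈ 0.00091035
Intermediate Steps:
Z(C, B) = 3
Y = 42 (Y = (4 + 3)*6 = 7*6 = 42)
g(P, N) = N*P/3 (g(P, N) = (P*N)/3 = (N*P)/3 = N*P/3)
g(Z(p, -7), Y)/46136 = ((⅓)*42*3)/46136 = 42*(1/46136) = 21/23068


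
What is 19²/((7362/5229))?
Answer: 209741/818 ≈ 256.41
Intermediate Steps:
19²/((7362/5229)) = 361/((7362*(1/5229))) = 361/(818/581) = 361*(581/818) = 209741/818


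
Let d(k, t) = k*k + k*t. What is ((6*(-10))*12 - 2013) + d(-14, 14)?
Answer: -2733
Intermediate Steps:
d(k, t) = k² + k*t
((6*(-10))*12 - 2013) + d(-14, 14) = ((6*(-10))*12 - 2013) - 14*(-14 + 14) = (-60*12 - 2013) - 14*0 = (-720 - 2013) + 0 = -2733 + 0 = -2733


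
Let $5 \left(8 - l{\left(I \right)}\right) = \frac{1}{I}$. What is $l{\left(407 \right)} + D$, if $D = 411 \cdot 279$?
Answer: $\frac{233367694}{2035} \approx 1.1468 \cdot 10^{5}$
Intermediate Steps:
$D = 114669$
$l{\left(I \right)} = 8 - \frac{1}{5 I}$
$l{\left(407 \right)} + D = \left(8 - \frac{1}{5 \cdot 407}\right) + 114669 = \left(8 - \frac{1}{2035}\right) + 114669 = \frac{16279}{2035} + 114669 = \frac{233367694}{2035}$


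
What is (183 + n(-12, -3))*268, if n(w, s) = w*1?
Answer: 45828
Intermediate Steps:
n(w, s) = w
(183 + n(-12, -3))*268 = (183 - 12)*268 = 171*268 = 45828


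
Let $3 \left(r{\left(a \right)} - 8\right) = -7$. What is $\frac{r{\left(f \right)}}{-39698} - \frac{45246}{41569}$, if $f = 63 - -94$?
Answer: $- \frac{5389233797}{4950618486} \approx -1.0886$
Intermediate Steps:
$f = 157$ ($f = 63 + 94 = 157$)
$r{\left(a \right)} = \frac{17}{3}$ ($r{\left(a \right)} = 8 + \frac{1}{3} \left(-7\right) = 8 - \frac{7}{3} = \frac{17}{3}$)
$\frac{r{\left(f \right)}}{-39698} - \frac{45246}{41569} = \frac{17}{3 \left(-39698\right)} - \frac{45246}{41569} = \frac{17}{3} \left(- \frac{1}{39698}\right) - \frac{45246}{41569} = - \frac{17}{119094} - \frac{45246}{41569} = - \frac{5389233797}{4950618486}$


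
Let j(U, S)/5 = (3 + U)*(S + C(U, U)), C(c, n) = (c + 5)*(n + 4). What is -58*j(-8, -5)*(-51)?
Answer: -517650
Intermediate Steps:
C(c, n) = (4 + n)*(5 + c) (C(c, n) = (5 + c)*(4 + n) = (4 + n)*(5 + c))
j(U, S) = 5*(3 + U)*(20 + S + U² + 9*U) (j(U, S) = 5*((3 + U)*(S + (20 + 4*U + 5*U + U*U))) = 5*((3 + U)*(S + (20 + 4*U + 5*U + U²))) = 5*((3 + U)*(S + (20 + U² + 9*U))) = 5*((3 + U)*(20 + S + U² + 9*U)) = 5*(3 + U)*(20 + S + U² + 9*U))
-58*j(-8, -5)*(-51) = -58*(300 + 5*(-8)³ + 15*(-5) + 60*(-8)² + 235*(-8) + 5*(-5)*(-8))*(-51) = -58*(300 + 5*(-512) - 75 + 60*64 - 1880 + 200)*(-51) = -58*(300 - 2560 - 75 + 3840 - 1880 + 200)*(-51) = -58*(-175)*(-51) = 10150*(-51) = -517650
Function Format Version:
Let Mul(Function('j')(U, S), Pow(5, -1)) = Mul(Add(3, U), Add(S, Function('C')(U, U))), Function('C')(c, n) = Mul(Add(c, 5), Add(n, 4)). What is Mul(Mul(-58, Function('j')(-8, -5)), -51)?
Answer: -517650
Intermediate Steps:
Function('C')(c, n) = Mul(Add(4, n), Add(5, c)) (Function('C')(c, n) = Mul(Add(5, c), Add(4, n)) = Mul(Add(4, n), Add(5, c)))
Function('j')(U, S) = Mul(5, Add(3, U), Add(20, S, Pow(U, 2), Mul(9, U))) (Function('j')(U, S) = Mul(5, Mul(Add(3, U), Add(S, Add(20, Mul(4, U), Mul(5, U), Mul(U, U))))) = Mul(5, Mul(Add(3, U), Add(S, Add(20, Mul(4, U), Mul(5, U), Pow(U, 2))))) = Mul(5, Mul(Add(3, U), Add(S, Add(20, Pow(U, 2), Mul(9, U))))) = Mul(5, Mul(Add(3, U), Add(20, S, Pow(U, 2), Mul(9, U)))) = Mul(5, Add(3, U), Add(20, S, Pow(U, 2), Mul(9, U))))
Mul(Mul(-58, Function('j')(-8, -5)), -51) = Mul(Mul(-58, Add(300, Mul(5, Pow(-8, 3)), Mul(15, -5), Mul(60, Pow(-8, 2)), Mul(235, -8), Mul(5, -5, -8))), -51) = Mul(Mul(-58, Add(300, Mul(5, -512), -75, Mul(60, 64), -1880, 200)), -51) = Mul(Mul(-58, Add(300, -2560, -75, 3840, -1880, 200)), -51) = Mul(Mul(-58, -175), -51) = Mul(10150, -51) = -517650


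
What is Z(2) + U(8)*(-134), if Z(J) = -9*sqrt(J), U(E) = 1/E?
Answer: -67/4 - 9*sqrt(2) ≈ -29.478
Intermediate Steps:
Z(2) + U(8)*(-134) = -9*sqrt(2) - 134/8 = -9*sqrt(2) + (1/8)*(-134) = -9*sqrt(2) - 67/4 = -67/4 - 9*sqrt(2)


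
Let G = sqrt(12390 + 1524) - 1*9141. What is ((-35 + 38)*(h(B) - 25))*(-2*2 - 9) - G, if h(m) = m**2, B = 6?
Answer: 8712 - 3*sqrt(1546) ≈ 8594.0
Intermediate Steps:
G = -9141 + 3*sqrt(1546) (G = sqrt(13914) - 9141 = 3*sqrt(1546) - 9141 = -9141 + 3*sqrt(1546) ≈ -9023.0)
((-35 + 38)*(h(B) - 25))*(-2*2 - 9) - G = ((-35 + 38)*(6**2 - 25))*(-2*2 - 9) - (-9141 + 3*sqrt(1546)) = (3*(36 - 25))*(-4 - 9) + (9141 - 3*sqrt(1546)) = (3*11)*(-13) + (9141 - 3*sqrt(1546)) = 33*(-13) + (9141 - 3*sqrt(1546)) = -429 + (9141 - 3*sqrt(1546)) = 8712 - 3*sqrt(1546)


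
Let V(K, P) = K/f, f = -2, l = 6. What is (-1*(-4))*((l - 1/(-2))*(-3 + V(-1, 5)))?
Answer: -65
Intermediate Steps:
V(K, P) = -K/2 (V(K, P) = K/(-2) = K*(-½) = -K/2)
(-1*(-4))*((l - 1/(-2))*(-3 + V(-1, 5))) = (-1*(-4))*((6 - 1/(-2))*(-3 - ½*(-1))) = 4*((6 - 1*(-½))*(-3 + ½)) = 4*((6 + ½)*(-5/2)) = 4*((13/2)*(-5/2)) = 4*(-65/4) = -65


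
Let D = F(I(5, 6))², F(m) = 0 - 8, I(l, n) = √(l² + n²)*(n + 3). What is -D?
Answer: -64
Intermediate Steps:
I(l, n) = √(l² + n²)*(3 + n)
F(m) = -8
D = 64 (D = (-8)² = 64)
-D = -1*64 = -64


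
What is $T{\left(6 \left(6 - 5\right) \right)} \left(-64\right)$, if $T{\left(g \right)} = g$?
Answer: $-384$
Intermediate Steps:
$T{\left(6 \left(6 - 5\right) \right)} \left(-64\right) = 6 \left(6 - 5\right) \left(-64\right) = 6 \cdot 1 \left(-64\right) = 6 \left(-64\right) = -384$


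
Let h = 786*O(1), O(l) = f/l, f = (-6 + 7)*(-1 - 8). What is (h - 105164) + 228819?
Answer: 116581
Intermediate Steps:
f = -9 (f = 1*(-9) = -9)
O(l) = -9/l
h = -7074 (h = 786*(-9/1) = 786*(-9*1) = 786*(-9) = -7074)
(h - 105164) + 228819 = (-7074 - 105164) + 228819 = -112238 + 228819 = 116581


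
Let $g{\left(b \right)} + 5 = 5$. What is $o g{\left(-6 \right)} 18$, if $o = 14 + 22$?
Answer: $0$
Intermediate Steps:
$g{\left(b \right)} = 0$ ($g{\left(b \right)} = -5 + 5 = 0$)
$o = 36$
$o g{\left(-6 \right)} 18 = 36 \cdot 0 \cdot 18 = 0 \cdot 18 = 0$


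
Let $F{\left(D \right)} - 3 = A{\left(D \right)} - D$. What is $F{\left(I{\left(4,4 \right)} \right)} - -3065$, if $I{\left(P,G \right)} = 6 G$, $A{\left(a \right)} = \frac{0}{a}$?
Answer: $3044$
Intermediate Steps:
$A{\left(a \right)} = 0$
$F{\left(D \right)} = 3 - D$ ($F{\left(D \right)} = 3 + \left(0 - D\right) = 3 - D$)
$F{\left(I{\left(4,4 \right)} \right)} - -3065 = \left(3 - 6 \cdot 4\right) - -3065 = \left(3 - 24\right) + 3065 = -21 + 3065 = 3044$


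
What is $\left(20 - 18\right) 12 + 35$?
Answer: $59$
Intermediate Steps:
$\left(20 - 18\right) 12 + 35 = 2 \cdot 12 + 35 = 24 + 35 = 59$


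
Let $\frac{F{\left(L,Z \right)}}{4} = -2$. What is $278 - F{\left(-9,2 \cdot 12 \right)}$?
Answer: $286$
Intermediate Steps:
$F{\left(L,Z \right)} = -8$ ($F{\left(L,Z \right)} = 4 \left(-2\right) = -8$)
$278 - F{\left(-9,2 \cdot 12 \right)} = 278 - -8 = 278 + 8 = 286$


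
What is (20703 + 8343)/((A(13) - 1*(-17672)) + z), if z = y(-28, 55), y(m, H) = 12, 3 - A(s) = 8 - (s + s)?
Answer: 29046/17705 ≈ 1.6406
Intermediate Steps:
A(s) = -5 + 2*s (A(s) = 3 - (8 - (s + s)) = 3 - (8 - 2*s) = 3 + (-8 + 2*s) = -5 + 2*s)
z = 12
(20703 + 8343)/((A(13) - 1*(-17672)) + z) = (20703 + 8343)/(((-5 + 2*13) - 1*(-17672)) + 12) = 29046/(((-5 + 26) + 17672) + 12) = 29046/((21 + 17672) + 12) = 29046/(17693 + 12) = 29046/17705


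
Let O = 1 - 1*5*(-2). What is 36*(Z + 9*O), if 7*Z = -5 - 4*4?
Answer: 3456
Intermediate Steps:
O = 11 (O = 1 - 5*(-2) = 1 + 10 = 11)
Z = -3 (Z = (-5 - 4*4)/7 = (-5 - 16)/7 = (⅐)*(-21) = -3)
36*(Z + 9*O) = 36*(-3 + 9*11) = 36*(-3 + 99) = 36*96 = 3456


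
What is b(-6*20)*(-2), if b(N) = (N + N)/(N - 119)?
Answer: -480/239 ≈ -2.0084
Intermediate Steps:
b(N) = 2*N/(-119 + N) (b(N) = (2*N)/(-119 + N) = 2*N/(-119 + N))
b(-6*20)*(-2) = (2*(-6*20)/(-119 - 6*20))*(-2) = (2*(-120)/(-119 - 120))*(-2) = (2*(-120)/(-239))*(-2) = (2*(-120)*(-1/239))*(-2) = (240/239)*(-2) = -480/239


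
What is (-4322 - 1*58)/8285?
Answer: -876/1657 ≈ -0.52867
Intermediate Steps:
(-4322 - 1*58)/8285 = (-4322 - 58)*(1/8285) = -4380*1/8285 = -876/1657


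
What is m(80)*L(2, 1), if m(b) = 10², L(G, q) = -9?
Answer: -900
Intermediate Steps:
m(b) = 100
m(80)*L(2, 1) = 100*(-9) = -900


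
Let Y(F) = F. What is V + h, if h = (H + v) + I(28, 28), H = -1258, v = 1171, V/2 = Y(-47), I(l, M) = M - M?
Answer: -181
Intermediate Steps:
I(l, M) = 0
V = -94 (V = 2*(-47) = -94)
h = -87 (h = (-1258 + 1171) + 0 = -87 + 0 = -87)
V + h = -94 - 87 = -181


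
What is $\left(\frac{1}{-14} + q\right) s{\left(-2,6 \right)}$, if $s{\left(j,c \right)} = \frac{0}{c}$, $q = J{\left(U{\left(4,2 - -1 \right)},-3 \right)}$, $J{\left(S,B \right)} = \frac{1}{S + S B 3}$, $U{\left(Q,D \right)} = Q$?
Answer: $0$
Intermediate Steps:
$J{\left(S,B \right)} = \frac{1}{S + 3 B S}$ ($J{\left(S,B \right)} = \frac{1}{S + B S 3} = \frac{1}{S + 3 B S}$)
$q = - \frac{1}{32}$ ($q = \frac{1}{4 \left(1 + 3 \left(-3\right)\right)} = \frac{1}{4 \left(1 - 9\right)} = \frac{1}{4 \left(-8\right)} = \frac{1}{4} \left(- \frac{1}{8}\right) = - \frac{1}{32} \approx -0.03125$)
$s{\left(j,c \right)} = 0$
$\left(\frac{1}{-14} + q\right) s{\left(-2,6 \right)} = \left(\frac{1}{-14} - \frac{1}{32}\right) 0 = \left(- \frac{1}{14} - \frac{1}{32}\right) 0 = \left(- \frac{23}{224}\right) 0 = 0$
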